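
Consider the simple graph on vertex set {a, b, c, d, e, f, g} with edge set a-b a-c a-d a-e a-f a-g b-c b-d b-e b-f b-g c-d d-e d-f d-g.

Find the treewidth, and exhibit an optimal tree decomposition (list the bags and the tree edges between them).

Treewidth 3.
Bags: B1 = {a, b, d, f}  B2 = {a, b, d, e}  B3 = {a, b, c, d}  B4 = {a, b, d, g}
Tree: B1–B2, B1–B3, B3–B4

Every bag has size at most 4, so the width is 4 − 1 = 3 and tw(G) ≤ 3. For the lower bound, the 4 vertices {a, b, d, g} are pairwise adjacent, and any tree decomposition puts a clique entirely inside one bag — forcing width ≥ 3. Combining the bounds, tw(G) = 3.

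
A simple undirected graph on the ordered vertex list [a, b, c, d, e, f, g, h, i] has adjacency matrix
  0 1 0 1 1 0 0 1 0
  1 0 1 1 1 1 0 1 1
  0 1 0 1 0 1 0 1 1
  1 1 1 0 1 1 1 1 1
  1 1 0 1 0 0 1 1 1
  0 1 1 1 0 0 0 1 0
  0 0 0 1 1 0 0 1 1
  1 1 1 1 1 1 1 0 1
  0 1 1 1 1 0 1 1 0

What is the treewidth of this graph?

4

A width-4 tree decomposition is:
Bags: B1 = {d, e, g, h, i}  B2 = {b, d, e, h, i}  B3 = {a, b, d, e, h}  B4 = {b, c, d, h, i}  B5 = {b, c, d, f, h}
Tree: B1–B2, B2–B3, B2–B4, B4–B5
Each bag holds 5 vertices, so the decomposition has width 4, which upper-bounds the treewidth. On the other hand G contains the 5-clique {d, e, g, h, i}. A clique must lie in a single bag of any decomposition, so no decomposition can have width below 4. The upper and lower bounds meet at 4, so that is the treewidth.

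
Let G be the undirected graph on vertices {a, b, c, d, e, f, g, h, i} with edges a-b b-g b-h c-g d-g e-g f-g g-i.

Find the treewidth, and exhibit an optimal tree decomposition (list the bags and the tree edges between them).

The largest bag has 2 vertices, giving width 1; this decomposition certifies tw(G) ≤ 1. Any graph with an edge has treewidth ≥ 1, and G has the edge g–b. Hence tw(G) = 1 exactly.

Treewidth 1.
One such decomposition:
Bags: B1 = {b, g}  B2 = {e, g}  B3 = {d, g}  B4 = {c, g}  B5 = {f, g}  B6 = {g, i}  B7 = {a, b}  B8 = {b, h}
Tree: B1–B2, B2–B3, B3–B4, B3–B5, B5–B6, B1–B7, B7–B8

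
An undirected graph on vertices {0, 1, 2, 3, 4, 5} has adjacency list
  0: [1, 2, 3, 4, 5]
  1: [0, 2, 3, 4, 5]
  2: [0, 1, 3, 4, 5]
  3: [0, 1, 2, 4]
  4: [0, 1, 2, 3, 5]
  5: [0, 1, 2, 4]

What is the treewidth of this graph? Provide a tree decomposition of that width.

Every bag has size at most 5, so the width is 5 − 1 = 4 and tw(G) ≤ 4. For the lower bound, the 5 vertices {0, 1, 2, 3, 4} are pairwise adjacent, and any tree decomposition puts a clique entirely inside one bag — forcing width ≥ 4. The upper and lower bounds meet at 4, so that is the treewidth.

Treewidth 4.
One such decomposition:
Bags: B1 = {0, 1, 2, 3, 4}  B2 = {0, 1, 2, 4, 5}
Tree: B1–B2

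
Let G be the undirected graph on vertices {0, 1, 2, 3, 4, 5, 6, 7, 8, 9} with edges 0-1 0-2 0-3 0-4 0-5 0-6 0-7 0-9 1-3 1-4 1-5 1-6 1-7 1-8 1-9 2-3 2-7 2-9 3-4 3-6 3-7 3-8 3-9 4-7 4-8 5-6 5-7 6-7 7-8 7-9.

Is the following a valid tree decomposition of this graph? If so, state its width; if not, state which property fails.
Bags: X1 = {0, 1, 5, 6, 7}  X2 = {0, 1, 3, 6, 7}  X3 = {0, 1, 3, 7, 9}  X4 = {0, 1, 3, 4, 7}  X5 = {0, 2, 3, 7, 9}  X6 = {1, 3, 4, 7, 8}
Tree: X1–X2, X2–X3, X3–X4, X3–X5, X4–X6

Vertex coverage: the bags together contain {0, 1, 2, 3, 4, 5, 6, 7, 8, 9}, the full vertex set. Edge coverage: each edge of G has both endpoints in at least one bag. Running intersection: for every vertex, the bags containing it form a connected subtree. All three properties hold, so this is a valid tree decomposition of width max|bag| − 1 = 4, and hence tw(G) ≤ 4.

Yes; width 4.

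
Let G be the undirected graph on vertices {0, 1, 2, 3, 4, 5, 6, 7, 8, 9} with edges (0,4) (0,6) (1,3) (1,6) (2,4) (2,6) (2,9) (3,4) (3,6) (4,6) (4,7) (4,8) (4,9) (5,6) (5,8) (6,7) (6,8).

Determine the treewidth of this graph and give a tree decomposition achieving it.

Treewidth 2.
Bags: B1 = {2, 4, 6}  B2 = {2, 4, 9}  B3 = {4, 6, 8}  B4 = {3, 4, 6}  B5 = {0, 4, 6}  B6 = {5, 6, 8}  B7 = {4, 6, 7}  B8 = {1, 3, 6}
Tree: B1–B2, B1–B3, B1–B4, B3–B5, B3–B6, B5–B7, B4–B8

Every bag has size at most 3, so the width is 3 − 1 = 2 and tw(G) ≤ 2. On the other hand G contains the 3-clique {2, 4, 9}. A clique must lie in a single bag of any decomposition, so no decomposition can have width below 2. Therefore the treewidth is 2.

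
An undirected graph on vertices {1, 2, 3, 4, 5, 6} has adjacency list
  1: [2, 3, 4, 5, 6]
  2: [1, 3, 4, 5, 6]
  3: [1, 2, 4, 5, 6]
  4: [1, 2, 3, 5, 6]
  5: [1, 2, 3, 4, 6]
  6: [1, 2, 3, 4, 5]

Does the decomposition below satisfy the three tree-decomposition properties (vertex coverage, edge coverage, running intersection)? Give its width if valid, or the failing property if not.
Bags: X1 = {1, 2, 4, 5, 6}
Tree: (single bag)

A tree decomposition must satisfy three properties: every vertex lies in some bag; for every edge, both endpoints lie together in some bag; and for every vertex, the bags containing it form a connected subtree. Here vertex 3 appears in no bag, so the decomposition is invalid.

No — vertex 3 appears in no bag.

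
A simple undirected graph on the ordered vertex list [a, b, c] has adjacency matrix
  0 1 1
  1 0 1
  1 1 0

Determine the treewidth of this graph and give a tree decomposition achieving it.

Treewidth 2.
One optimal decomposition is:
Bags: B1 = {a, b, c}
Tree: (single bag)

With just one bag of size 3, the width is 3 − 1 = 2, so tw(G) ≤ 2. For the lower bound, the 3 vertices {a, b, c} are pairwise adjacent, and any tree decomposition puts a clique entirely inside one bag — forcing width ≥ 2. Combining the bounds, tw(G) = 2.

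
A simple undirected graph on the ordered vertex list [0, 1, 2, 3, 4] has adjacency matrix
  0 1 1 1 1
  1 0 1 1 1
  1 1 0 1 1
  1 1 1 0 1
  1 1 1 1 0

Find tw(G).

A width-4 tree decomposition is:
Bags: B1 = {0, 1, 2, 3, 4}
Tree: (single bag)
A single bag containing all 5 vertices is trivially a valid decomposition of width 4. For the lower bound, the 5 vertices {0, 1, 2, 3, 4} are pairwise adjacent, and any tree decomposition puts a clique entirely inside one bag — forcing width ≥ 4. Hence tw(G) = 4 exactly.

4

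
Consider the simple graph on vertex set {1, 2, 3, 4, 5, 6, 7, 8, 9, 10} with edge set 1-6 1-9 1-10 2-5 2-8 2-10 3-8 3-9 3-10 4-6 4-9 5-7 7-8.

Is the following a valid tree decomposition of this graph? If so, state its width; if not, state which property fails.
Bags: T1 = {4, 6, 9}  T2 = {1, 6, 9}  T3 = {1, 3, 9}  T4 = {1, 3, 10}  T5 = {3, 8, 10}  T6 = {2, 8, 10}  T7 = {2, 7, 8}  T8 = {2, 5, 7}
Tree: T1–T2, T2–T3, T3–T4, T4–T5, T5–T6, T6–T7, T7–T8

Yes; width 2.

Vertex coverage: the bags together contain {1, 2, 3, 4, 5, 6, 7, 8, 9, 10}, the full vertex set. Edge coverage: each edge of G has both endpoints in at least one bag. Running intersection: for every vertex, the bags containing it form a connected subtree. All three properties hold, so this is a valid tree decomposition of width max|bag| − 1 = 2, and hence tw(G) ≤ 2.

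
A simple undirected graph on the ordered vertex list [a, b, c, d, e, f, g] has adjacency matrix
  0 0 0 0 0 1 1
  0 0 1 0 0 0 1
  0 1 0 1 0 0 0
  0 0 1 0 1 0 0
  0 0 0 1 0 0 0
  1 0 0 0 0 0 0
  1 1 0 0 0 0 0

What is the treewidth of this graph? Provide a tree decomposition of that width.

Each bag holds 2 vertices, so the decomposition has width 1, which upper-bounds the treewidth. Any graph with an edge has treewidth ≥ 1, and G has the edge e–d. Therefore the treewidth is 1.

Treewidth 1.
One such decomposition:
Bags: B1 = {d, e}  B2 = {c, d}  B3 = {b, c}  B4 = {b, g}  B5 = {a, g}  B6 = {a, f}
Tree: B1–B2, B2–B3, B3–B4, B4–B5, B5–B6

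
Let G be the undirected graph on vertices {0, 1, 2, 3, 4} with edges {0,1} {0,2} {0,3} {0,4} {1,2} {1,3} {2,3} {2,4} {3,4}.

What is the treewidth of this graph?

A width-3 tree decomposition is:
Bags: B1 = {0, 2, 3, 4}  B2 = {0, 1, 2, 3}
Tree: B1–B2
Every bag has size at most 4, so the width is 4 − 1 = 3 and tw(G) ≤ 3. On the other hand G contains the 4-clique {0, 1, 2, 3}. A clique must lie in a single bag of any decomposition, so no decomposition can have width below 3. Combining the bounds, tw(G) = 3.

3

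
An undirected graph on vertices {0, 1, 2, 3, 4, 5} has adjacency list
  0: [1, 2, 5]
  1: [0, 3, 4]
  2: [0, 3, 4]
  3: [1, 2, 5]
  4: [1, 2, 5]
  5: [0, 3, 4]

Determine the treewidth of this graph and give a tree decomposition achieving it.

Treewidth 3.
Bags: B1 = {0, 2, 3, 4}  B2 = {0, 3, 4, 5}  B3 = {0, 1, 3, 4}
Tree: B1–B2, B2–B3

Each bag holds 4 vertices, so the decomposition has width 3, which upper-bounds the treewidth. For the lower bound: the 4 vertex sets {0,2}, {4,5}, {3}, {1} are disjoint, each induces a connected subgraph, and every pair is joined by at least one edge of G. Contracting each set to a single vertex therefore yields K_{4} as a minor, and since treewidth is minor-monotone, tw(G) ≥ tw(K_{4}) = 3. The upper and lower bounds meet at 3, so that is the treewidth.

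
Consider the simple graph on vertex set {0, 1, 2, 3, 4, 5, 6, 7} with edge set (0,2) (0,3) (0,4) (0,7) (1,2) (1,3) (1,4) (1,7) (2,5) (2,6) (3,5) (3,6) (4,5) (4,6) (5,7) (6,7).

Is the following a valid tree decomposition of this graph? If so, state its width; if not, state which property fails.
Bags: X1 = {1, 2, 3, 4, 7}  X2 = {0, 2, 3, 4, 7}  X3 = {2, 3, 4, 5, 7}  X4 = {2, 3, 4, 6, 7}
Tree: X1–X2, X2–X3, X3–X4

Yes; width 4.

Checking the three conditions: (i) the bags cover all of {0, 1, 2, 3, 4, 5, 6, 7}; (ii) for each edge, some bag contains both endpoints; (iii) the bags containing any fixed vertex form a subtree. All hold, so the decomposition is valid with width 5 − 1 = 4.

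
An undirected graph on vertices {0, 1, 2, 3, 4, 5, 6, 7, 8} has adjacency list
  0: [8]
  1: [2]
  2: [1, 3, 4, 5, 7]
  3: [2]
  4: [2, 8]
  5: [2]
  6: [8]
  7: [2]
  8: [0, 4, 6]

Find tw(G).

A width-1 tree decomposition is:
Bags: B1 = {2, 7}  B2 = {2, 5}  B3 = {1, 2}  B4 = {2, 3}  B5 = {2, 4}  B6 = {4, 8}  B7 = {0, 8}  B8 = {6, 8}
Tree: B1–B2, B1–B3, B1–B4, B2–B5, B5–B6, B6–B7, B7–B8
The largest bag has 2 vertices, giving width 1; this decomposition certifies tw(G) ≤ 1. Since G has at least one edge (e.g. 7–2), it is not an edgeless graph, so tw(G) ≥ 1. Combining the bounds, tw(G) = 1.

1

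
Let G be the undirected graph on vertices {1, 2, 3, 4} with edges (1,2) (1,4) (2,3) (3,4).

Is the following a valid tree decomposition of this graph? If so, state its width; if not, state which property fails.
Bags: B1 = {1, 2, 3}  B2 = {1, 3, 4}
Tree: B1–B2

Yes; width 2.

Vertex coverage: the bags together contain {1, 2, 3, 4}, the full vertex set. Edge coverage: each edge of G has both endpoints in at least one bag. Running intersection: for every vertex, the bags containing it form a connected subtree. All three properties hold, so this is a valid tree decomposition of width max|bag| − 1 = 2, and hence tw(G) ≤ 2.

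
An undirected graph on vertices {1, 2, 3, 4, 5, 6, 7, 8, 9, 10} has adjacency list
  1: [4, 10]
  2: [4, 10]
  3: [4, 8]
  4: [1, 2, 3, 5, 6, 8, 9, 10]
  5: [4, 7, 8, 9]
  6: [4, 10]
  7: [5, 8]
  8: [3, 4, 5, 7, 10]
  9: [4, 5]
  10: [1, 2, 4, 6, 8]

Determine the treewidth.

2

A width-2 tree decomposition is:
Bags: B1 = {4, 5, 8}  B2 = {4, 5, 9}  B3 = {4, 8, 10}  B4 = {4, 6, 10}  B5 = {5, 7, 8}  B6 = {2, 4, 10}  B7 = {1, 4, 10}  B8 = {3, 4, 8}
Tree: B1–B2, B1–B3, B3–B4, B1–B5, B3–B6, B3–B7, B1–B8
Each bag holds 3 vertices, so the decomposition has width 2, which upper-bounds the treewidth. Conversely, {4, 5, 9} is a clique of size 3, and the vertices of any clique must share a bag in every tree decomposition; so some bag has ≥ 3 vertices and tw(G) ≥ 2. Therefore the treewidth is 2.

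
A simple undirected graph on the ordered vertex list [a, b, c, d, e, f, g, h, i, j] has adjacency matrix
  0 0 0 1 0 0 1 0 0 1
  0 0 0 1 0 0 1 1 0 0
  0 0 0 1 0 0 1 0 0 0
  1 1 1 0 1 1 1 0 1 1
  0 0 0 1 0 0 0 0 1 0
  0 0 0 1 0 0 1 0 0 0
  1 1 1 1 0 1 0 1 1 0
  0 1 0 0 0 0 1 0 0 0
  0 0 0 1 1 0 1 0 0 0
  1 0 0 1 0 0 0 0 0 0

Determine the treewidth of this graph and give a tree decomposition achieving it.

Every bag has size at most 3, so the width is 3 − 1 = 2 and tw(G) ≤ 2. Conversely, {d, f, g} is a clique of size 3, and the vertices of any clique must share a bag in every tree decomposition; so some bag has ≥ 3 vertices and tw(G) ≥ 2. Hence tw(G) = 2 exactly.

Treewidth 2.
Bags: B1 = {c, d, g}  B2 = {d, g, i}  B3 = {b, d, g}  B4 = {a, d, g}  B5 = {d, e, i}  B6 = {a, d, j}  B7 = {b, g, h}  B8 = {d, f, g}
Tree: B1–B2, B1–B3, B2–B4, B2–B5, B4–B6, B3–B7, B4–B8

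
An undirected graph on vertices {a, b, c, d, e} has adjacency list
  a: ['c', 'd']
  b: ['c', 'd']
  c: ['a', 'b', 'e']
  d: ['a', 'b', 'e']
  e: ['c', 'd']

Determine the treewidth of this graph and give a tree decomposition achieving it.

Treewidth 2.
Bags: B1 = {c, d, e}  B2 = {a, c, d}  B3 = {b, c, d}
Tree: B1–B2, B2–B3

The largest bag has 3 vertices, giving width 2; this decomposition certifies tw(G) ≤ 2. Since d–e–c–a–d is a cycle in G, G is not acyclic. Forests are exactly the graphs of treewidth ≤ 1, so tw(G) ≥ 2. The upper and lower bounds meet at 2, so that is the treewidth.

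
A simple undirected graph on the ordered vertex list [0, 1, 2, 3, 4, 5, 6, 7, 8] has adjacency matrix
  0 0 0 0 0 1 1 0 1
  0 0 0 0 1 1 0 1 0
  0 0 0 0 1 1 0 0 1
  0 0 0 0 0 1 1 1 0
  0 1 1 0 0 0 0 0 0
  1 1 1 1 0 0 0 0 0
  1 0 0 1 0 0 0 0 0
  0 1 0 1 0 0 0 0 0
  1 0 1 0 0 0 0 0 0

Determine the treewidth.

3

A width-3 tree decomposition is:
Bags: B1 = {1, 2, 4, 7}  B2 = {1, 2, 5, 7}  B3 = {2, 3, 5, 7}  B4 = {2, 3, 5, 8}  B5 = {0, 3, 5, 8}  B6 = {0, 3, 6, 8}
Tree: B1–B2, B2–B3, B3–B4, B4–B5, B5–B6
The largest bag has 4 vertices, giving width 3; this decomposition certifies tw(G) ≤ 3. For the lower bound: the 4 vertex sets {1,4,7}, {2}, {5}, {0,3,6,8} are disjoint, each induces a connected subgraph, and every pair is joined by at least one edge of G. Contracting each set to a single vertex therefore yields K_{4} as a minor, and since treewidth is minor-monotone, tw(G) ≥ tw(K_{4}) = 3. Hence tw(G) = 3 exactly.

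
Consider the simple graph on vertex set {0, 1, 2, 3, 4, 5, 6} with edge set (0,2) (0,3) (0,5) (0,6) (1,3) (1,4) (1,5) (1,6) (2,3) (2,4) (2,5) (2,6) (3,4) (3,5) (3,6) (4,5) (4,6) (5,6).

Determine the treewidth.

A width-4 tree decomposition is:
Bags: B1 = {1, 3, 4, 5, 6}  B2 = {2, 3, 4, 5, 6}  B3 = {0, 2, 3, 5, 6}
Tree: B1–B2, B2–B3
Every bag has size at most 5, so the width is 5 − 1 = 4 and tw(G) ≤ 4. Conversely, {1, 3, 4, 5, 6} is a clique of size 5, and the vertices of any clique must share a bag in every tree decomposition; so some bag has ≥ 5 vertices and tw(G) ≥ 4. Therefore the treewidth is 4.

4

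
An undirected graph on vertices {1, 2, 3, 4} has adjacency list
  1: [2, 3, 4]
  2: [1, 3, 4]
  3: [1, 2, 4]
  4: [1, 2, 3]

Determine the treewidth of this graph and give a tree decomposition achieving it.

Treewidth 3.
Bags: B1 = {1, 2, 3, 4}
Tree: (single bag)

With just one bag of size 4, the width is 4 − 1 = 3, so tw(G) ≤ 3. For the lower bound, the 4 vertices {1, 2, 3, 4} are pairwise adjacent, and any tree decomposition puts a clique entirely inside one bag — forcing width ≥ 3. Hence tw(G) = 3 exactly.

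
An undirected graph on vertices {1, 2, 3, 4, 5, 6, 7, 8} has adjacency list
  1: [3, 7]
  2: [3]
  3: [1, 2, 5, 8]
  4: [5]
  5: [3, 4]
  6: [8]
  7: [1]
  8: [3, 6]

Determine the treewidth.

A width-1 tree decomposition is:
Bags: B1 = {1, 3}  B2 = {2, 3}  B3 = {3, 8}  B4 = {1, 7}  B5 = {3, 5}  B6 = {6, 8}  B7 = {4, 5}
Tree: B1–B2, B2–B3, B1–B4, B3–B5, B3–B6, B5–B7
The largest bag has 2 vertices, giving width 1; this decomposition certifies tw(G) ≤ 1. G has an edge, so its treewidth is at least 1. Therefore the treewidth is 1.

1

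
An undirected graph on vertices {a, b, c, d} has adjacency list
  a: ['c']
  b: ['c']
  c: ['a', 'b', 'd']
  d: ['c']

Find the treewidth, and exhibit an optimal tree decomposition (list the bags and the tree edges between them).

Treewidth 1.
One optimal decomposition is:
Bags: B1 = {a, c}  B2 = {b, c}  B3 = {c, d}
Tree: B1–B2, B2–B3

The largest bag has 2 vertices, giving width 1; this decomposition certifies tw(G) ≤ 1. G has an edge, so its treewidth is at least 1. The upper and lower bounds meet at 1, so that is the treewidth.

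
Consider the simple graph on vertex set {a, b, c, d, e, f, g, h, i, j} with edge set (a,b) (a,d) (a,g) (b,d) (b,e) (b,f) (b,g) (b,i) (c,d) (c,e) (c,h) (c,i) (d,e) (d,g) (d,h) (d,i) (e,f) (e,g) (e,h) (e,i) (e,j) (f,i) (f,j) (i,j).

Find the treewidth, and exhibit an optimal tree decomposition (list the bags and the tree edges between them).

Every bag has size at most 4, so the width is 4 − 1 = 3 and tw(G) ≤ 3. Conversely, {c, d, e, h} is a clique of size 4, and the vertices of any clique must share a bag in every tree decomposition; so some bag has ≥ 4 vertices and tw(G) ≥ 3. Hence tw(G) = 3 exactly.

Treewidth 3.
Bags: B1 = {b, d, e, i}  B2 = {b, e, f, i}  B3 = {e, f, i, j}  B4 = {b, d, e, g}  B5 = {a, b, d, g}  B6 = {c, d, e, i}  B7 = {c, d, e, h}
Tree: B1–B2, B2–B3, B1–B4, B4–B5, B1–B6, B6–B7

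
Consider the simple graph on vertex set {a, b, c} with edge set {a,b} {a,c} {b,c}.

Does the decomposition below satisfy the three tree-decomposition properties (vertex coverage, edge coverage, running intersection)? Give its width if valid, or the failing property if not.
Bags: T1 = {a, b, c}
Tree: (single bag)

Yes; width 2.

Checking the three conditions: (i) the bags cover all of {a, b, c}; (ii) for each edge, some bag contains both endpoints; (iii) the bags containing any fixed vertex form a subtree. All hold, so the decomposition is valid with width 3 − 1 = 2.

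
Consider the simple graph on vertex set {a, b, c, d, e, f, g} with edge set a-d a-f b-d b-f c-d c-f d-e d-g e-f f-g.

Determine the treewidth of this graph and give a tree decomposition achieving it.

Treewidth 2.
One optimal decomposition is:
Bags: B1 = {b, d, f}  B2 = {c, d, f}  B3 = {d, e, f}  B4 = {d, f, g}  B5 = {a, d, f}
Tree: B1–B2, B2–B3, B3–B4, B4–B5

Each bag holds 3 vertices, so the decomposition has width 2, which upper-bounds the treewidth. Since f–b–d–c–f is a cycle in G, G is not acyclic. Forests are exactly the graphs of treewidth ≤ 1, so tw(G) ≥ 2. The upper and lower bounds meet at 2, so that is the treewidth.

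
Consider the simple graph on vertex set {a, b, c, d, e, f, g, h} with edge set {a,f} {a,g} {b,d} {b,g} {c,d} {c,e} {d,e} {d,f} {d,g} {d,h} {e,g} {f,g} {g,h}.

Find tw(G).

2

A width-2 tree decomposition is:
Bags: B1 = {d, f, g}  B2 = {a, f, g}  B3 = {b, d, g}  B4 = {d, e, g}  B5 = {d, g, h}  B6 = {c, d, e}
Tree: B1–B2, B1–B3, B1–B4, B1–B5, B4–B6
Each bag holds 3 vertices, so the decomposition has width 2, which upper-bounds the treewidth. On the other hand G contains the 3-clique {d, e, g}. A clique must lie in a single bag of any decomposition, so no decomposition can have width below 2. Hence tw(G) = 2 exactly.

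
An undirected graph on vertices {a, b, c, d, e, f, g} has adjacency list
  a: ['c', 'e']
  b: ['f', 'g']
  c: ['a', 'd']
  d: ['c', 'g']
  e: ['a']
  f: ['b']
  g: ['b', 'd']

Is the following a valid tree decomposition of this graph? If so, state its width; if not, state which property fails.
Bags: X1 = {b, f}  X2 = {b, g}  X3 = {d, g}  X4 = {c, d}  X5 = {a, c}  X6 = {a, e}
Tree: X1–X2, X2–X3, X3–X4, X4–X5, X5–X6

Yes; width 1.

Vertex coverage: the bags together contain {a, b, c, d, e, f, g}, the full vertex set. Edge coverage: each edge of G has both endpoints in at least one bag. Running intersection: for every vertex, the bags containing it form a connected subtree. All three properties hold, so this is a valid tree decomposition of width max|bag| − 1 = 1, and hence tw(G) ≤ 1.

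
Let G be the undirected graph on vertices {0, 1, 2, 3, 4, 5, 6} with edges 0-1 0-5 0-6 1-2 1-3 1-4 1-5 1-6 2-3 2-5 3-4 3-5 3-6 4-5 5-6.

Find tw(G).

3

A width-3 tree decomposition is:
Bags: B1 = {1, 3, 4, 5}  B2 = {1, 3, 5, 6}  B3 = {0, 1, 5, 6}  B4 = {1, 2, 3, 5}
Tree: B1–B2, B2–B3, B2–B4
Each bag holds 4 vertices, so the decomposition has width 3, which upper-bounds the treewidth. On the other hand G contains the 4-clique {0, 1, 5, 6}. A clique must lie in a single bag of any decomposition, so no decomposition can have width below 3. The upper and lower bounds meet at 3, so that is the treewidth.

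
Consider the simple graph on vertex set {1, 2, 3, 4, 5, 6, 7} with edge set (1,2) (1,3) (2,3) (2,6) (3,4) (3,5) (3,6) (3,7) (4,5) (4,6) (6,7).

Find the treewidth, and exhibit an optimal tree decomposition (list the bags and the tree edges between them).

Every bag has size at most 3, so the width is 3 − 1 = 2 and tw(G) ≤ 2. Conversely, {1, 2, 3} is a clique of size 3, and the vertices of any clique must share a bag in every tree decomposition; so some bag has ≥ 3 vertices and tw(G) ≥ 2. Combining the bounds, tw(G) = 2.

Treewidth 2.
One such decomposition:
Bags: B1 = {2, 3, 6}  B2 = {3, 4, 6}  B3 = {3, 4, 5}  B4 = {3, 6, 7}  B5 = {1, 2, 3}
Tree: B1–B2, B2–B3, B2–B4, B1–B5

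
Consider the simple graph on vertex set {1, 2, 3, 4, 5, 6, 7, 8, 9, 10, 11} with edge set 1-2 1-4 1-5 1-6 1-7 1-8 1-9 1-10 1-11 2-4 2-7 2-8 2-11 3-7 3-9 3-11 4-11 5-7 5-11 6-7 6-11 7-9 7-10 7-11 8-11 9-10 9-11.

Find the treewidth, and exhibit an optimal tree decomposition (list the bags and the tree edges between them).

Treewidth 3.
One optimal decomposition is:
Bags: B1 = {1, 7, 9, 11}  B2 = {1, 6, 7, 11}  B3 = {1, 7, 9, 10}  B4 = {1, 2, 7, 11}  B5 = {1, 2, 4, 11}  B6 = {3, 7, 9, 11}  B7 = {1, 5, 7, 11}  B8 = {1, 2, 8, 11}
Tree: B1–B2, B1–B3, B1–B4, B4–B5, B1–B6, B2–B7, B5–B8

Each bag holds 4 vertices, so the decomposition has width 3, which upper-bounds the treewidth. On the other hand G contains the 4-clique {1, 7, 9, 10}. A clique must lie in a single bag of any decomposition, so no decomposition can have width below 3. The upper and lower bounds meet at 3, so that is the treewidth.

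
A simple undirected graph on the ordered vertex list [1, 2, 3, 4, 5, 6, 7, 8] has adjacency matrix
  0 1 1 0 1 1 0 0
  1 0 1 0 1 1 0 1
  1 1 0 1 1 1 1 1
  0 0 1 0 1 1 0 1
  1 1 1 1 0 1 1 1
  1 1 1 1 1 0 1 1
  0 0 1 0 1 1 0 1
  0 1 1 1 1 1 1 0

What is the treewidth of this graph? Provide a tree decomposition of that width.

Every bag has size at most 5, so the width is 5 − 1 = 4 and tw(G) ≤ 4. For the lower bound, the 5 vertices {2, 3, 5, 6, 8} are pairwise adjacent, and any tree decomposition puts a clique entirely inside one bag — forcing width ≥ 4. The upper and lower bounds meet at 4, so that is the treewidth.

Treewidth 4.
Bags: B1 = {2, 3, 5, 6, 8}  B2 = {1, 2, 3, 5, 6}  B3 = {3, 4, 5, 6, 8}  B4 = {3, 5, 6, 7, 8}
Tree: B1–B2, B1–B3, B3–B4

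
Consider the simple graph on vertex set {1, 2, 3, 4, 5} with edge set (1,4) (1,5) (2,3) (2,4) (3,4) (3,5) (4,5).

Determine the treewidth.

A width-2 tree decomposition is:
Bags: B1 = {3, 4, 5}  B2 = {1, 4, 5}  B3 = {2, 3, 4}
Tree: B1–B2, B1–B3
Every bag has size at most 3, so the width is 3 − 1 = 2 and tw(G) ≤ 2. For the lower bound, the 3 vertices {1, 4, 5} are pairwise adjacent, and any tree decomposition puts a clique entirely inside one bag — forcing width ≥ 2. Combining the bounds, tw(G) = 2.

2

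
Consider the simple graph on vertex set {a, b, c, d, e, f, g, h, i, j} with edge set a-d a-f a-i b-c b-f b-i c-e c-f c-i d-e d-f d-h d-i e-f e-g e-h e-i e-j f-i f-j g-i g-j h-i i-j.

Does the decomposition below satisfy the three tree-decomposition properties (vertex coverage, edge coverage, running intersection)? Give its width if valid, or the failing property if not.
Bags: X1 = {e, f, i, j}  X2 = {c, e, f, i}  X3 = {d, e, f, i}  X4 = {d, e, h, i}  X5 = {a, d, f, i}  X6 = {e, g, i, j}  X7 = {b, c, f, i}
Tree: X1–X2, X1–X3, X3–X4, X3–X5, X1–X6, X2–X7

Yes; width 3.

Checking the three conditions: (i) the bags cover all of {a, b, c, d, e, f, g, h, i, j}; (ii) for each edge, some bag contains both endpoints; (iii) the bags containing any fixed vertex form a subtree. All hold, so the decomposition is valid with width 4 − 1 = 3.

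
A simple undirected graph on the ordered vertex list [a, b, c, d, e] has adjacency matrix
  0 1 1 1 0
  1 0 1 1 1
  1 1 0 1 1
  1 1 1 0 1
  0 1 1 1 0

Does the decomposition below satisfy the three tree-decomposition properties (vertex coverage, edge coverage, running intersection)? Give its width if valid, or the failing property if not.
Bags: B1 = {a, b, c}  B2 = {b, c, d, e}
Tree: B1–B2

A tree decomposition must satisfy three properties: every vertex lies in some bag; for every edge, both endpoints lie together in some bag; and for every vertex, the bags containing it form a connected subtree. Here edge (d,a) lies in no bag, so the decomposition is invalid.

No — edge (d,a) lies in no bag.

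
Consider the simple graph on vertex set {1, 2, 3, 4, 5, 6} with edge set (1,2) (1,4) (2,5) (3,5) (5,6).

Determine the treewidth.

1

A width-1 tree decomposition is:
Bags: B1 = {1, 2}  B2 = {2, 5}  B3 = {3, 5}  B4 = {1, 4}  B5 = {5, 6}
Tree: B1–B2, B2–B3, B1–B4, B3–B5
The largest bag has 2 vertices, giving width 1; this decomposition certifies tw(G) ≤ 1. Since G has at least one edge (e.g. 1–2), it is not an edgeless graph, so tw(G) ≥ 1. Combining the bounds, tw(G) = 1.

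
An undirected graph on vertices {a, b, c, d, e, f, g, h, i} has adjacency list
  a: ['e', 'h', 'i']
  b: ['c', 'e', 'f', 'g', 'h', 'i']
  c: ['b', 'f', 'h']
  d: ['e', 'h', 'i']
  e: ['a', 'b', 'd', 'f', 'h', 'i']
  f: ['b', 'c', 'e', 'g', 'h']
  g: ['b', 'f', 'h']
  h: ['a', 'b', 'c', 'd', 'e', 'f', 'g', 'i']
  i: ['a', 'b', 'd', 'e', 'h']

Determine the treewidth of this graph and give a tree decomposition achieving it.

Treewidth 3.
One optimal decomposition is:
Bags: B1 = {d, e, h, i}  B2 = {b, e, h, i}  B3 = {b, e, f, h}  B4 = {b, c, f, h}  B5 = {a, e, h, i}  B6 = {b, f, g, h}
Tree: B1–B2, B2–B3, B3–B4, B1–B5, B4–B6

Each bag holds 4 vertices, so the decomposition has width 3, which upper-bounds the treewidth. Conversely, {d, e, h, i} is a clique of size 4, and the vertices of any clique must share a bag in every tree decomposition; so some bag has ≥ 4 vertices and tw(G) ≥ 3. Hence tw(G) = 3 exactly.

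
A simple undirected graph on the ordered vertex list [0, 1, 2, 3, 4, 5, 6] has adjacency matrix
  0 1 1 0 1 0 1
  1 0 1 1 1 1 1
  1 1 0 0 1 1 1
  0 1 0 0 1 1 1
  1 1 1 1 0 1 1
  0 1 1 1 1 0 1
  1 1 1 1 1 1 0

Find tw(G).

A width-4 tree decomposition is:
Bags: B1 = {1, 2, 4, 5, 6}  B2 = {1, 3, 4, 5, 6}  B3 = {0, 1, 2, 4, 6}
Tree: B1–B2, B1–B3
Every bag has size at most 5, so the width is 5 − 1 = 4 and tw(G) ≤ 4. On the other hand G contains the 5-clique {0, 1, 2, 4, 6}. A clique must lie in a single bag of any decomposition, so no decomposition can have width below 4. The upper and lower bounds meet at 4, so that is the treewidth.

4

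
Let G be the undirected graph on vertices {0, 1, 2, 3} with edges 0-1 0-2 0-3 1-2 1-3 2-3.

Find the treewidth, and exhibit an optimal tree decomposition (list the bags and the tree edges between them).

Treewidth 3.
One such decomposition:
Bags: B1 = {0, 1, 2, 3}
Tree: (single bag)

A single bag containing all 4 vertices is trivially a valid decomposition of width 3. On the other hand G contains the 4-clique {0, 1, 2, 3}. A clique must lie in a single bag of any decomposition, so no decomposition can have width below 3. Hence tw(G) = 3 exactly.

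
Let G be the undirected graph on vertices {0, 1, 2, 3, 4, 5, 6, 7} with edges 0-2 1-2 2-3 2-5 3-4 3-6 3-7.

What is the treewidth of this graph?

1

A width-1 tree decomposition is:
Bags: B1 = {1, 2}  B2 = {2, 3}  B3 = {3, 6}  B4 = {3, 7}  B5 = {3, 4}  B6 = {2, 5}  B7 = {0, 2}
Tree: B1–B2, B2–B3, B2–B4, B4–B5, B1–B6, B2–B7
Every bag has size at most 2, so the width is 2 − 1 = 1 and tw(G) ≤ 1. Any graph with an edge has treewidth ≥ 1, and G has the edge 1–2. Therefore the treewidth is 1.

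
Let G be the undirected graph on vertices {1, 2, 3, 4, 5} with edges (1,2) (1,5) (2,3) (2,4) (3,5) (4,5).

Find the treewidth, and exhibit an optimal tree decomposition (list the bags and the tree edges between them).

The largest bag has 3 vertices, giving width 2; this decomposition certifies tw(G) ≤ 2. For the lower bound, G contains the cycle 4–2–1–5–4, so G is not a forest; only forests have treewidth ≤ 1, hence tw(G) ≥ 2. Hence tw(G) = 2 exactly.

Treewidth 2.
Bags: B1 = {2, 4, 5}  B2 = {1, 2, 5}  B3 = {2, 3, 5}
Tree: B1–B2, B2–B3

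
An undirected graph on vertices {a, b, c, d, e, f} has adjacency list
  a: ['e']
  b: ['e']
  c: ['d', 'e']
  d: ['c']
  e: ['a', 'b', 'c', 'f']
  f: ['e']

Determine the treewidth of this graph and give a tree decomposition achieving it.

Treewidth 1.
Bags: B1 = {a, e}  B2 = {c, e}  B3 = {c, d}  B4 = {b, e}  B5 = {e, f}
Tree: B1–B2, B2–B3, B1–B4, B1–B5

Every bag has size at most 2, so the width is 2 − 1 = 1 and tw(G) ≤ 1. Since G has at least one edge (e.g. a–e), it is not an edgeless graph, so tw(G) ≥ 1. Therefore the treewidth is 1.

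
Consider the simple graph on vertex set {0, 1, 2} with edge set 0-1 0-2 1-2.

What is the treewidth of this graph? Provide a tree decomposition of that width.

A single bag containing all 3 vertices is trivially a valid decomposition of width 2. For the lower bound, the 3 vertices {0, 1, 2} are pairwise adjacent, and any tree decomposition puts a clique entirely inside one bag — forcing width ≥ 2. Hence tw(G) = 2 exactly.

Treewidth 2.
One optimal decomposition is:
Bags: B1 = {0, 1, 2}
Tree: (single bag)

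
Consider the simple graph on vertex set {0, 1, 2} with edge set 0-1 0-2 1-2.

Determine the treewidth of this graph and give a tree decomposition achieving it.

Treewidth 2.
One optimal decomposition is:
Bags: B1 = {0, 1, 2}
Tree: (single bag)

With just one bag of size 3, the width is 3 − 1 = 2, so tw(G) ≤ 2. On the other hand G contains the 3-clique {0, 1, 2}. A clique must lie in a single bag of any decomposition, so no decomposition can have width below 2. Therefore the treewidth is 2.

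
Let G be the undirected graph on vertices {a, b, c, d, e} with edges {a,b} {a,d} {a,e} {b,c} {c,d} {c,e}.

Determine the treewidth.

A width-2 tree decomposition is:
Bags: B1 = {a, b, c}  B2 = {a, c, d}  B3 = {a, c, e}
Tree: B1–B2, B2–B3
The largest bag has 3 vertices, giving width 2; this decomposition certifies tw(G) ≤ 2. For the lower bound, G contains the cycle a–b–c–d–a, so G is not a forest; only forests have treewidth ≤ 1, hence tw(G) ≥ 2. Therefore the treewidth is 2.

2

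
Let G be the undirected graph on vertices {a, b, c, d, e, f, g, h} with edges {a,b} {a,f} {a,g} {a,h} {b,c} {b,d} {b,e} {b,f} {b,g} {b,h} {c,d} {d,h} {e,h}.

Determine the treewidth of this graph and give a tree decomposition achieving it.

Treewidth 2.
One such decomposition:
Bags: B1 = {a, b, h}  B2 = {b, e, h}  B3 = {b, d, h}  B4 = {a, b, f}  B5 = {a, b, g}  B6 = {b, c, d}
Tree: B1–B2, B2–B3, B1–B4, B4–B5, B3–B6

The largest bag has 3 vertices, giving width 2; this decomposition certifies tw(G) ≤ 2. On the other hand G contains the 3-clique {a, b, g}. A clique must lie in a single bag of any decomposition, so no decomposition can have width below 2. Combining the bounds, tw(G) = 2.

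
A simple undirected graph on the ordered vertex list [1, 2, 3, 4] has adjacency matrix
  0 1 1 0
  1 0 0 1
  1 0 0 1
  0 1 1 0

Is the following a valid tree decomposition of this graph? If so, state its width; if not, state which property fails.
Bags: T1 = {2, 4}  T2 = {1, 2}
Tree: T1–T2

A tree decomposition must satisfy three properties: every vertex lies in some bag; for every edge, both endpoints lie together in some bag; and for every vertex, the bags containing it form a connected subtree. Here vertex 3 appears in no bag, so the decomposition is invalid.

No — vertex 3 appears in no bag.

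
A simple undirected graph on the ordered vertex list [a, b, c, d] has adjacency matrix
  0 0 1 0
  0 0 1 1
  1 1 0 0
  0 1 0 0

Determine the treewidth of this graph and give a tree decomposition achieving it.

Each bag holds 2 vertices, so the decomposition has width 1, which upper-bounds the treewidth. Since G has at least one edge (e.g. a–c), it is not an edgeless graph, so tw(G) ≥ 1. The upper and lower bounds meet at 1, so that is the treewidth.

Treewidth 1.
One such decomposition:
Bags: B1 = {a, c}  B2 = {b, c}  B3 = {b, d}
Tree: B1–B2, B2–B3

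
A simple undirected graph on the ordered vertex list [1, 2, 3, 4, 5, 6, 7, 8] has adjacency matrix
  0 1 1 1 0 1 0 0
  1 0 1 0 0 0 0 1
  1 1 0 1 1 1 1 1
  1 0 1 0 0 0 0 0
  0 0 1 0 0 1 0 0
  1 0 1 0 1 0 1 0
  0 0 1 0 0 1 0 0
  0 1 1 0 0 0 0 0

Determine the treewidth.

2

A width-2 tree decomposition is:
Bags: B1 = {1, 3, 6}  B2 = {3, 5, 6}  B3 = {1, 2, 3}  B4 = {3, 6, 7}  B5 = {2, 3, 8}  B6 = {1, 3, 4}
Tree: B1–B2, B1–B3, B1–B4, B3–B5, B3–B6
Every bag has size at most 3, so the width is 3 − 1 = 2 and tw(G) ≤ 2. Conversely, {2, 3, 8} is a clique of size 3, and the vertices of any clique must share a bag in every tree decomposition; so some bag has ≥ 3 vertices and tw(G) ≥ 2. The upper and lower bounds meet at 2, so that is the treewidth.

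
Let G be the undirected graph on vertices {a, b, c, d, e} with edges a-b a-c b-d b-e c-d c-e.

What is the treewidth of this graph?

2

A width-2 tree decomposition is:
Bags: B1 = {b, c, d}  B2 = {a, b, c}  B3 = {b, c, e}
Tree: B1–B2, B2–B3
The largest bag has 3 vertices, giving width 2; this decomposition certifies tw(G) ≤ 2. The edges d–b–a–c–d form a cycle, so G is not a tree and its treewidth is at least 2. Hence tw(G) = 2 exactly.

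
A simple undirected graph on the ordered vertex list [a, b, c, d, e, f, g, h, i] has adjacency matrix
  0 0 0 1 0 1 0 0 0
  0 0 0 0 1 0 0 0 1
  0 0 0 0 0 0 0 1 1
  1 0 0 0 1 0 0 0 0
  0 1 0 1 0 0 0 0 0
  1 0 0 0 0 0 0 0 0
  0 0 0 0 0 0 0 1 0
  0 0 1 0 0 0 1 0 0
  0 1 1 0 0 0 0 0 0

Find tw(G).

A width-1 tree decomposition is:
Bags: B1 = {a, f}  B2 = {a, d}  B3 = {d, e}  B4 = {b, e}  B5 = {b, i}  B6 = {c, i}  B7 = {c, h}  B8 = {g, h}
Tree: B1–B2, B2–B3, B3–B4, B4–B5, B5–B6, B6–B7, B7–B8
Each bag holds 2 vertices, so the decomposition has width 1, which upper-bounds the treewidth. Since G has at least one edge (e.g. f–a), it is not an edgeless graph, so tw(G) ≥ 1. Combining the bounds, tw(G) = 1.

1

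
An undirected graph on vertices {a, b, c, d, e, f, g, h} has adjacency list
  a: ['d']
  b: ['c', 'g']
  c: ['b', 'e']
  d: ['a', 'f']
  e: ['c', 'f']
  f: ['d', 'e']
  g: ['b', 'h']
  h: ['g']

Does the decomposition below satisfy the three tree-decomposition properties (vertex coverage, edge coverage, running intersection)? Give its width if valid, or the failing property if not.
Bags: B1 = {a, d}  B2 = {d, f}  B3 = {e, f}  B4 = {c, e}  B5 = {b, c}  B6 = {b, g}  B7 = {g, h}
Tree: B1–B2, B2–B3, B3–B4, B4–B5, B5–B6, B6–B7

Yes; width 1.

Checking the three conditions: (i) the bags cover all of {a, b, c, d, e, f, g, h}; (ii) for each edge, some bag contains both endpoints; (iii) the bags containing any fixed vertex form a subtree. All hold, so the decomposition is valid with width 2 − 1 = 1.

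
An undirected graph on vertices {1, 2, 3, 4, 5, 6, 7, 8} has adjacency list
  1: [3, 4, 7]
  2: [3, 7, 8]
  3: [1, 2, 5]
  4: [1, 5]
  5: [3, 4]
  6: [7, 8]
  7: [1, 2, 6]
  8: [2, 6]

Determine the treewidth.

2

A width-2 tree decomposition is:
Bags: B1 = {1, 4, 5}  B2 = {1, 3, 5}  B3 = {1, 3, 7}  B4 = {2, 3, 7}  B5 = {2, 6, 7}  B6 = {2, 6, 8}
Tree: B1–B2, B2–B3, B3–B4, B4–B5, B5–B6
Every bag has size at most 3, so the width is 3 − 1 = 2 and tw(G) ≤ 2. Since 4–5–3–1–4 is a cycle in G, G is not acyclic. Forests are exactly the graphs of treewidth ≤ 1, so tw(G) ≥ 2. Combining the bounds, tw(G) = 2.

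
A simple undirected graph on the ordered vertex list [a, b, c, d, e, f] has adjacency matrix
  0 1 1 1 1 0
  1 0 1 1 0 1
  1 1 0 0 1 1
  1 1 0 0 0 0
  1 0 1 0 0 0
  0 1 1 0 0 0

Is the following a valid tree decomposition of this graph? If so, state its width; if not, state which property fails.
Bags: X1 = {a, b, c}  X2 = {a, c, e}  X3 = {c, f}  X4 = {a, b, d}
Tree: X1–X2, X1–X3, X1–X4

A tree decomposition must satisfy three properties: every vertex lies in some bag; for every edge, both endpoints lie together in some bag; and for every vertex, the bags containing it form a connected subtree. Here edge (b,f) lies in no bag, so the decomposition is invalid.

No — edge (b,f) lies in no bag.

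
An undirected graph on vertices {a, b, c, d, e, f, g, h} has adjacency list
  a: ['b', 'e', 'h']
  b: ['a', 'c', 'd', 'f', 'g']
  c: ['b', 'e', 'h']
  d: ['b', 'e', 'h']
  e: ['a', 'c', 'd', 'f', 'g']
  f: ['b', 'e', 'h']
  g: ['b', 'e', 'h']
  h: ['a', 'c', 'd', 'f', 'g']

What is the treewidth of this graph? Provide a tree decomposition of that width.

Each bag holds 4 vertices, so the decomposition has width 3, which upper-bounds the treewidth. For the lower bound: the 4 vertex sets {b,c}, {f,h}, {e}, {g} are disjoint, each induces a connected subgraph, and every pair is joined by at least one edge of G. Contracting each set to a single vertex therefore yields K_{4} as a minor, and since treewidth is minor-monotone, tw(G) ≥ tw(K_{4}) = 3. The upper and lower bounds meet at 3, so that is the treewidth.

Treewidth 3.
One optimal decomposition is:
Bags: B1 = {b, c, e, h}  B2 = {b, e, f, h}  B3 = {b, e, g, h}  B4 = {a, b, e, h}  B5 = {b, d, e, h}
Tree: B1–B2, B2–B3, B3–B4, B4–B5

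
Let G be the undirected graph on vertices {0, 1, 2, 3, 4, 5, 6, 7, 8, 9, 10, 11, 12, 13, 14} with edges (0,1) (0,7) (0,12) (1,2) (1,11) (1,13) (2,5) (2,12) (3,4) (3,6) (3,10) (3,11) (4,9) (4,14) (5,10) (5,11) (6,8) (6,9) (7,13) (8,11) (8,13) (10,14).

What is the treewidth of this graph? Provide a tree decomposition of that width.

Every bag has size at most 4, so the width is 4 − 1 = 3 and tw(G) ≤ 3. For the lower bound: the 4 vertex sets {0,7,12}, {2}, {1}, {5,8,11,13} are disjoint, each induces a connected subgraph, and every pair is joined by at least one edge of G. Contracting each set to a single vertex therefore yields K_{4} as a minor, and since treewidth is minor-monotone, tw(G) ≥ tw(K_{4}) = 3. Therefore the treewidth is 3.

Treewidth 3.
One optimal decomposition is:
Bags: B1 = {0, 2, 7, 12}  B2 = {0, 1, 2, 7}  B3 = {1, 2, 7, 13}  B4 = {1, 2, 5, 13}  B5 = {1, 5, 11, 13}  B6 = {5, 8, 11, 13}  B7 = {5, 8, 10, 11}  B8 = {3, 8, 10, 11}  B9 = {3, 6, 8, 10}  B10 = {3, 6, 10, 14}  B11 = {3, 4, 6, 14}  B12 = {4, 6, 9, 14}
Tree: B1–B2, B2–B3, B3–B4, B4–B5, B5–B6, B6–B7, B7–B8, B8–B9, B9–B10, B10–B11, B11–B12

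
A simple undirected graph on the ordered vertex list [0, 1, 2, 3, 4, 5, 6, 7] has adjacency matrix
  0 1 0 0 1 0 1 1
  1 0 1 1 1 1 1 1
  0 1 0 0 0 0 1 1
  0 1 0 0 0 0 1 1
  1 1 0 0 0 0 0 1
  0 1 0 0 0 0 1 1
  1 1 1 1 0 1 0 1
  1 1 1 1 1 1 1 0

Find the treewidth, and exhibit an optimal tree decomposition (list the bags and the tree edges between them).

The largest bag has 4 vertices, giving width 3; this decomposition certifies tw(G) ≤ 3. For the lower bound, the 4 vertices {0, 1, 4, 7} are pairwise adjacent, and any tree decomposition puts a clique entirely inside one bag — forcing width ≥ 3. Combining the bounds, tw(G) = 3.

Treewidth 3.
Bags: B1 = {1, 5, 6, 7}  B2 = {0, 1, 6, 7}  B3 = {1, 3, 6, 7}  B4 = {1, 2, 6, 7}  B5 = {0, 1, 4, 7}
Tree: B1–B2, B1–B3, B1–B4, B2–B5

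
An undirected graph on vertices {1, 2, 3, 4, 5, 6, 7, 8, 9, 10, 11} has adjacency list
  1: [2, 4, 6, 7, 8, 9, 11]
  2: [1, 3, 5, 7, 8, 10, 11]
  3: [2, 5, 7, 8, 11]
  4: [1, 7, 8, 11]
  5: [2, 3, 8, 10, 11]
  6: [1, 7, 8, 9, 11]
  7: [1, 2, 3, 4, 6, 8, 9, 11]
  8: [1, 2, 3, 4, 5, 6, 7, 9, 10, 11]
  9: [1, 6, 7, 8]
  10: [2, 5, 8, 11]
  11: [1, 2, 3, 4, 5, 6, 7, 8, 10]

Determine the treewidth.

A width-4 tree decomposition is:
Bags: B1 = {2, 3, 7, 8, 11}  B2 = {2, 3, 5, 8, 11}  B3 = {2, 5, 8, 10, 11}  B4 = {1, 2, 7, 8, 11}  B5 = {1, 4, 7, 8, 11}  B6 = {1, 6, 7, 8, 11}  B7 = {1, 6, 7, 8, 9}
Tree: B1–B2, B2–B3, B1–B4, B4–B5, B4–B6, B6–B7
Each bag holds 5 vertices, so the decomposition has width 4, which upper-bounds the treewidth. For the lower bound, the 5 vertices {1, 6, 7, 8, 9} are pairwise adjacent, and any tree decomposition puts a clique entirely inside one bag — forcing width ≥ 4. Combining the bounds, tw(G) = 4.

4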